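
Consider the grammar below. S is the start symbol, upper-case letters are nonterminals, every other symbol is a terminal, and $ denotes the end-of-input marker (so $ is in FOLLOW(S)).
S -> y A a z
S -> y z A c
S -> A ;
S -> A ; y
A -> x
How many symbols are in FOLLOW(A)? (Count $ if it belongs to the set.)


S is the start symbol and does not occur in any rule body, so FOLLOW(S) = {$}.
Examining every occurrence of A in a rule body:
  S -> y A a z : A is followed by terminal 'a' -> add 'a'
  S -> y z A c : A is followed by terminal 'c' -> add 'c'
  S -> A ; : A is followed by terminal ';' -> add ';'
  S -> A ; y : A is followed by terminal ';' -> add ';' (already in the set)
  A -> x : A does not occur in the body -> contributes nothing
FOLLOW(A) = {;, a, c}
Count: 3

3


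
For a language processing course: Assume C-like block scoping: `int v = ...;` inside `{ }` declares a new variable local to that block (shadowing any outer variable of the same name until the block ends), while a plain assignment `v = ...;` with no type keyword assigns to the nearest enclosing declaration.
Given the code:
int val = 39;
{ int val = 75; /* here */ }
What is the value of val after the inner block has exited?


Analyzing scoping rules:
Outer scope: declares val = 39
Inner block: 'int val = 75;' declares a NEW val that shadows the outer one
When the block exits the inner val goes out of scope; the outer val was never modified -> 39
Result: 39

39


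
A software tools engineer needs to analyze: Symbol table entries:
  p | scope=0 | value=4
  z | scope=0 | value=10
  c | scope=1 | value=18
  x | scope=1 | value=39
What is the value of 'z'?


Searching symbol table for 'z':
  p | scope=0 | value=4
  z | scope=0 | value=10 <- MATCH
  c | scope=1 | value=18
  x | scope=1 | value=39
Found 'z' at scope 0 with value 10

10


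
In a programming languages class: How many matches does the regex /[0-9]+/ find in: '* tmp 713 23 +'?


Pattern: /[0-9]+/ (int literals)
Input: '* tmp 713 23 +'
Scanning for matches:
  Match 1: '713'
  Match 2: '23'
Total matches: 2

2


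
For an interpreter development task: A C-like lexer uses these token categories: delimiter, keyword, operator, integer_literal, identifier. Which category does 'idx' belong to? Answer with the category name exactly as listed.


Token: 'idx'
Checking categories:
  identifier: YES
  integer_literal: no
  operator: no
  keyword: no
  delimiter: no
Category: identifier

identifier


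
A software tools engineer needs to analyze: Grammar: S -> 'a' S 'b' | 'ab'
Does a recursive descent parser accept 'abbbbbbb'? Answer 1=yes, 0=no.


Grammar accepts strings of the form a^n b^n (n >= 1)
Word: 'abbbbbbb'
Counting: 1 a's and 7 b's
Check: 1 == 7? No
Mismatch: a-count != b-count
Rejected

0


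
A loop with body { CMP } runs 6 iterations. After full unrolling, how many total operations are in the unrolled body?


Loop body operations: CMP (1 op per iteration)
Unrolling 6 iterations:
  Iteration 1: CMP (1 ops)
  Iteration 2: CMP (1 ops)
  Iteration 3: CMP (1 ops)
  Iteration 4: CMP (1 ops)
  Iteration 5: CMP (1 ops)
  Iteration 6: CMP (1 ops)
Total: 6 iterations * 1 ops/iter = 6 operations

6


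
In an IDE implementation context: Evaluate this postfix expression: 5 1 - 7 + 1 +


Processing tokens left to right:
Push 5, Push 1
Pop 5 and 1, compute 5 - 1 = 4, push 4
Push 7
Pop 4 and 7, compute 4 + 7 = 11, push 11
Push 1
Pop 11 and 1, compute 11 + 1 = 12, push 12
Stack result: 12

12


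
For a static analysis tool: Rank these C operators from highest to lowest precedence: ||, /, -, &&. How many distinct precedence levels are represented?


Looking up precedence for each operator:
  || -> precedence 1
  / -> precedence 6
  - -> precedence 5
  && -> precedence 2
Sorted highest to lowest: /, -, &&, ||
Distinct precedence values: [6, 5, 2, 1]
Number of distinct levels: 4

4


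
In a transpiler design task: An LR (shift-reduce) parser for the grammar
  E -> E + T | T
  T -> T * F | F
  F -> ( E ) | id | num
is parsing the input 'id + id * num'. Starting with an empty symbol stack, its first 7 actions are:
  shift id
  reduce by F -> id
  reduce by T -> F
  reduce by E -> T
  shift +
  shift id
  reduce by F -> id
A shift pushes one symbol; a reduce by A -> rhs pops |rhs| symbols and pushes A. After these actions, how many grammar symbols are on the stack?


Tracking the symbol stack through each action:
  Action 1: shift 'id' : push -> stack = [id] (size 1)
  Action 2: reduce by F -> id : pop 1, push F -> stack = [F] (size 1)
  Action 3: reduce by T -> F : pop 1, push T -> stack = [T] (size 1)
  Action 4: reduce by E -> T : pop 1, push E -> stack = [E] (size 1)
  Action 5: shift '+' : push -> stack = [E, +] (size 2)
  Action 6: shift 'id' : push -> stack = [E, +, id] (size 3)
  Action 7: reduce by F -> id : pop 1, push F -> stack = [E, +, F] (size 3)
Final stack size: 3

3


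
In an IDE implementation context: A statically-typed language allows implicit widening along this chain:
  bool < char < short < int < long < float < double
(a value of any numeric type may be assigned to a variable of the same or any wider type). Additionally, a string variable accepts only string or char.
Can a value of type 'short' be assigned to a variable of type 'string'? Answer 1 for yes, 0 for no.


Target variable type: string
Source value type: short
Rule: string accepts only {string, char}
  source 'short' in {string, char}? No
Result: 0

0


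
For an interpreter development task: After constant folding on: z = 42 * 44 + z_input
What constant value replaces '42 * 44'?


Identifying constant sub-expression:
  Original: z = 42 * 44 + z_input
  42 and 44 are both compile-time constants
  Evaluating: 42 * 44 = 1848
  After folding: z = 1848 + z_input

1848


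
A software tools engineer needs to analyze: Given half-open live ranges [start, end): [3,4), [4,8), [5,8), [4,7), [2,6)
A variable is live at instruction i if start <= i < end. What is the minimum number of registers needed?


Live ranges:
  Var0: [3, 4)
  Var1: [4, 8)
  Var2: [5, 8)
  Var3: [4, 7)
  Var4: [2, 6)
Sweep-line events (position, delta, active):
  pos=2 start -> active=1
  pos=3 start -> active=2
  pos=4 end -> active=1
  pos=4 start -> active=2
  pos=4 start -> active=3
  pos=5 start -> active=4
  pos=6 end -> active=3
  pos=7 end -> active=2
  pos=8 end -> active=1
  pos=8 end -> active=0
Maximum simultaneous active: 4
Minimum registers needed: 4

4


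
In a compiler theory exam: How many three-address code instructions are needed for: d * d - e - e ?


Expression: d * d - e - e
Generating three-address code (respecting * over +/- precedence):
  Instruction 1: t1 = d * d
  Instruction 2: t2 = t1 - e
  Instruction 3: t3 = t2 - e
Total instructions: 3

3


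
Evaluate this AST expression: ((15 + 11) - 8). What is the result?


Expression: ((15 + 11) - 8)
Evaluating step by step:
  15 + 11 = 26
  26 - 8 = 18
Result: 18

18


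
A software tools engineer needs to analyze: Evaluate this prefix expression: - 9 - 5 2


Parsing prefix expression: - 9 - 5 2
Step 1: Innermost operation '- 5 2'
  5 - 2 = 3
Step 2: Outer operation '- 9 [3]'
  9 - 3 = 6

6


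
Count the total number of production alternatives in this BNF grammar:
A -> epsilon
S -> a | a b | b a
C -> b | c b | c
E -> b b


Counting alternatives per rule:
  A: 1 alternative(s)
  S: 3 alternative(s)
  C: 3 alternative(s)
  E: 1 alternative(s)
Sum: 1 + 3 + 3 + 1 = 8

8


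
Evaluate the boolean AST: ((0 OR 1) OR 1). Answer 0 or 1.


Step 1: Evaluate inner node
  0 OR 1 = 1
Step 2: Evaluate root node
  1 OR 1 = 1

1


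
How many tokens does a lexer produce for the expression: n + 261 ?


Scanning 'n + 261'
Token 1: 'n' -> identifier
Token 2: '+' -> operator
Token 3: '261' -> integer_literal
Total tokens: 3

3


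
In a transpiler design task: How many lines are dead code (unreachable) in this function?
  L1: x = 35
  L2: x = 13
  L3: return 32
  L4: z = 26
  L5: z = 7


Analyzing control flow:
  L1: reachable (before return)
  L2: reachable (before return)
  L3: reachable (return statement)
  L4: DEAD (after return at L3)
  L5: DEAD (after return at L3)
Return at L3, total lines = 5
Dead lines: L4 through L5
Count: 2

2


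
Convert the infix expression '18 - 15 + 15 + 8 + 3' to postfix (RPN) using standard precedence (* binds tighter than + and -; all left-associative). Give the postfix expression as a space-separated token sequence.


Applying the shunting-yard algorithm:
  Operand 18 -> output
  Push '-' onto operator stack -> op-stack: [-]
  Operand 15 -> output
  See '+' (prec 1); top '-' (prec 1) >= it -> pop '-' to output
  Push '+' onto operator stack -> op-stack: [+]
  Operand 15 -> output
  See '+' (prec 1); top '+' (prec 1) >= it -> pop '+' to output
  Push '+' onto operator stack -> op-stack: [+]
  Operand 8 -> output
  See '+' (prec 1); top '+' (prec 1) >= it -> pop '+' to output
  Push '+' onto operator stack -> op-stack: [+]
  Operand 3 -> output
  End of input: pop '+' to output
Postfix result: 18 15 - 15 + 8 + 3 +

18 15 - 15 + 8 + 3 +


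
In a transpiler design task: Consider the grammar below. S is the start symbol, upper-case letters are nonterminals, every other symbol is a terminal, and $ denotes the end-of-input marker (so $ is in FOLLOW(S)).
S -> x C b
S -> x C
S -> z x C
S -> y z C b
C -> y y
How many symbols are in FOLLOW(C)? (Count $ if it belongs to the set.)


S is the start symbol and does not occur in any rule body, so FOLLOW(S) = {$}.
Examining every occurrence of C in a rule body:
  S -> x C b : C is followed by terminal 'b' -> add 'b'
  S -> x C : C is at the right end -> add FOLLOW(S) = {$}
  S -> z x C : C is at the right end -> add FOLLOW(S) = {$} (already in the set)
  S -> y z C b : C is followed by terminal 'b' -> add 'b' (already in the set)
  C -> y y : C does not occur in the body -> contributes nothing
FOLLOW(C) = {b, $}
Count: 2

2


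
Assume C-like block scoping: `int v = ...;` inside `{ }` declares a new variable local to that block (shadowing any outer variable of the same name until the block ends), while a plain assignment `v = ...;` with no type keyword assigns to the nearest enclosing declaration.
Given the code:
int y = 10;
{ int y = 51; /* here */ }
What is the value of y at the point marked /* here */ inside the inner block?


Analyzing scoping rules:
Outer scope: declares y = 10
Inner block: 'int y = 51;' declares a NEW y that shadows the outer one
Inside the block the inner declaration is in scope -> 51
Result: 51

51


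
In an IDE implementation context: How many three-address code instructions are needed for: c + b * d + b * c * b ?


Expression: c + b * d + b * c * b
Generating three-address code (respecting * over +/- precedence):
  Instruction 1: t1 = b * d
  Instruction 2: t2 = b * c
  Instruction 3: t3 = t2 * b
  Instruction 4: t4 = c + t1
  Instruction 5: t5 = t4 + t3
Total instructions: 5

5


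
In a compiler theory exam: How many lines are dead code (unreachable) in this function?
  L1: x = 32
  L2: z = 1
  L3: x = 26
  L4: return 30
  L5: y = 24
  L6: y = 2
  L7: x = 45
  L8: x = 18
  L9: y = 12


Analyzing control flow:
  L1: reachable (before return)
  L2: reachable (before return)
  L3: reachable (before return)
  L4: reachable (return statement)
  L5: DEAD (after return at L4)
  L6: DEAD (after return at L4)
  L7: DEAD (after return at L4)
  L8: DEAD (after return at L4)
  L9: DEAD (after return at L4)
Return at L4, total lines = 9
Dead lines: L5 through L9
Count: 5

5


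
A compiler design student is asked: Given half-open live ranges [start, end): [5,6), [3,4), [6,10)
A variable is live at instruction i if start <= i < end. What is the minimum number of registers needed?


Live ranges:
  Var0: [5, 6)
  Var1: [3, 4)
  Var2: [6, 10)
Sweep-line events (position, delta, active):
  pos=3 start -> active=1
  pos=4 end -> active=0
  pos=5 start -> active=1
  pos=6 end -> active=0
  pos=6 start -> active=1
  pos=10 end -> active=0
Maximum simultaneous active: 1
Minimum registers needed: 1

1


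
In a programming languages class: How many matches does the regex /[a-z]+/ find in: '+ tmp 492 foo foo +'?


Pattern: /[a-z]+/ (identifiers)
Input: '+ tmp 492 foo foo +'
Scanning for matches:
  Match 1: 'tmp'
  Match 2: 'foo'
  Match 3: 'foo'
Total matches: 3

3


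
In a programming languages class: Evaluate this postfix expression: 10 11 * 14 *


Processing tokens left to right:
Push 10, Push 11
Pop 10 and 11, compute 10 * 11 = 110, push 110
Push 14
Pop 110 and 14, compute 110 * 14 = 1540, push 1540
Stack result: 1540

1540


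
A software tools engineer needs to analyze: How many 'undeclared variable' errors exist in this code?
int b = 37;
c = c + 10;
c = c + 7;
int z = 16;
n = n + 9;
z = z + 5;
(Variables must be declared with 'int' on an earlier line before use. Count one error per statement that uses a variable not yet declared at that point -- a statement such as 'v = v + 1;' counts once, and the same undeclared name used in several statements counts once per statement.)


Scanning code line by line:
  Line 1: declare 'b' -> declared = ['b']
  Line 2: use 'c' -> ERROR (undeclared)
  Line 3: use 'c' -> ERROR (undeclared)
  Line 4: declare 'z' -> declared = ['b', 'z']
  Line 5: use 'n' -> ERROR (undeclared)
  Line 6: use 'z' -> OK (declared)
Total undeclared variable errors: 3

3


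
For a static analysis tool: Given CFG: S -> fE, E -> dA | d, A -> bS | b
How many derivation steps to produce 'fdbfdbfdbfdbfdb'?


Grammar: S -> fE, E -> dA | d, A -> bS | b
Deriving 'fdbfdbfdbfdbfdb':
Step 1: S -> fE => fE
Step 2: E -> dA => fdA
Step 3: A -> bS => fdbS
Step 4: S -> fE => fdbfE
Step 5: E -> dA => fdbfdA
Step 6: A -> bS => fdbfdbS
Step 7: S -> fE => fdbfdbfE
Step 8: E -> dA => fdbfdbfdA
Step 9: A -> bS => fdbfdbfdbS
Step 10: S -> fE => fdbfdbfdbfE
Step 11: E -> dA => fdbfdbfdbfdA
Step 12: A -> bS => fdbfdbfdbfdbS
Step 13: S -> fE => fdbfdbfdbfdbfE
Step 14: E -> dA => fdbfdbfdbfdbfdA
Step 15: A -> b => fdbfdbfdbfdbfdb
Total derivation steps: 15

15


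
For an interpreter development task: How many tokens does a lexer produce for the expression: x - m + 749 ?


Scanning 'x - m + 749'
Token 1: 'x' -> identifier
Token 2: '-' -> operator
Token 3: 'm' -> identifier
Token 4: '+' -> operator
Token 5: '749' -> integer_literal
Total tokens: 5

5


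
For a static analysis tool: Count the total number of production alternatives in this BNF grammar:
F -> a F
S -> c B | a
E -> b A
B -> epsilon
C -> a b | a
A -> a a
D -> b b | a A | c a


Counting alternatives per rule:
  F: 1 alternative(s)
  S: 2 alternative(s)
  E: 1 alternative(s)
  B: 1 alternative(s)
  C: 2 alternative(s)
  A: 1 alternative(s)
  D: 3 alternative(s)
Sum: 1 + 2 + 1 + 1 + 2 + 1 + 3 = 11

11


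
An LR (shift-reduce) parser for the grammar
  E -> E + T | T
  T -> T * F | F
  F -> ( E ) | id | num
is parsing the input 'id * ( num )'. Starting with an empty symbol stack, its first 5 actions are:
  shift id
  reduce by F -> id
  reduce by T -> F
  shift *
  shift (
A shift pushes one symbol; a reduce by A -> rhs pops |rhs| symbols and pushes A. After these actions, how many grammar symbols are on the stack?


Tracking the symbol stack through each action:
  Action 1: shift 'id' : push -> stack = [id] (size 1)
  Action 2: reduce by F -> id : pop 1, push F -> stack = [F] (size 1)
  Action 3: reduce by T -> F : pop 1, push T -> stack = [T] (size 1)
  Action 4: shift '*' : push -> stack = [T, *] (size 2)
  Action 5: shift '(' : push -> stack = [T, *, (] (size 3)
Final stack size: 3

3


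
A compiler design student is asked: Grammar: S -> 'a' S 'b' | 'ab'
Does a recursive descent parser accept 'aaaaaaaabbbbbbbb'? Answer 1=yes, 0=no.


Grammar accepts strings of the form a^n b^n (n >= 1)
Word: 'aaaaaaaabbbbbbbb'
Counting: 8 a's and 8 b's
Check: 8 == 8? Yes
Derivation (S -> aSb applied 7 time(s), then S -> ab): S => aSb => aaSbb => aaaSbbb => aaaaSbbbb => aaaaaSbbbbb => aaaaaaSbbbbbb => aaaaaaaSbbbbbbb => aaaaaaaabbbbbbbb
Accepted

1


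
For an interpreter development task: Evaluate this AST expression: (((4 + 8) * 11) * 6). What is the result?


Expression: (((4 + 8) * 11) * 6)
Evaluating step by step:
  4 + 8 = 12
  12 * 11 = 132
  132 * 6 = 792
Result: 792

792


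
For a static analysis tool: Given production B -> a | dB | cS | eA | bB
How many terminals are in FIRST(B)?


Production: B -> a | dB | cS | eA | bB
Examining each alternative for leading terminals:
  B -> a : first terminal = 'a'
  B -> dB : first terminal = 'd'
  B -> cS : first terminal = 'c'
  B -> eA : first terminal = 'e'
  B -> bB : first terminal = 'b'
FIRST(B) = {a, b, c, d, e}
Count: 5

5


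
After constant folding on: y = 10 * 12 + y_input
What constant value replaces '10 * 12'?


Identifying constant sub-expression:
  Original: y = 10 * 12 + y_input
  10 and 12 are both compile-time constants
  Evaluating: 10 * 12 = 120
  After folding: y = 120 + y_input

120


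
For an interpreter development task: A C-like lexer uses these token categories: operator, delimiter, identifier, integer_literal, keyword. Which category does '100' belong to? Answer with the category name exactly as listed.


Token: '100'
Checking categories:
  identifier: no
  integer_literal: YES
  operator: no
  keyword: no
  delimiter: no
Category: integer_literal

integer_literal


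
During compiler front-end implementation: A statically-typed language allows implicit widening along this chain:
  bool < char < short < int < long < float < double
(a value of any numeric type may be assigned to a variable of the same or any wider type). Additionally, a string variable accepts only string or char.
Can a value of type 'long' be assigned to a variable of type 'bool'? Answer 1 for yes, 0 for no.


Target variable type: bool
Source value type: long
Numeric ranks: long=4, bool=0
Widening allowed iff rank(source) <= rank(target): 4 <= 0? No
Result: 0

0


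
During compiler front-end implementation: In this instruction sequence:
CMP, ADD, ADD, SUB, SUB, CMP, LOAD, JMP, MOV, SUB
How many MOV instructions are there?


Scanning instruction sequence for MOV:
  Position 1: CMP
  Position 2: ADD
  Position 3: ADD
  Position 4: SUB
  Position 5: SUB
  Position 6: CMP
  Position 7: LOAD
  Position 8: JMP
  Position 9: MOV <- MATCH
  Position 10: SUB
Matches at positions: [9]
Total MOV count: 1

1


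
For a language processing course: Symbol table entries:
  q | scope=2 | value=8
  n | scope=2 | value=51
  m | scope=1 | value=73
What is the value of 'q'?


Searching symbol table for 'q':
  q | scope=2 | value=8 <- MATCH
  n | scope=2 | value=51
  m | scope=1 | value=73
Found 'q' at scope 2 with value 8

8


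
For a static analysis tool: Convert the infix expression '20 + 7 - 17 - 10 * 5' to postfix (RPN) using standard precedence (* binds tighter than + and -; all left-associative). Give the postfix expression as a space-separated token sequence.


Applying the shunting-yard algorithm:
  Operand 20 -> output
  Push '+' onto operator stack -> op-stack: [+]
  Operand 7 -> output
  See '-' (prec 1); top '+' (prec 1) >= it -> pop '+' to output
  Push '-' onto operator stack -> op-stack: [-]
  Operand 17 -> output
  See '-' (prec 1); top '-' (prec 1) >= it -> pop '-' to output
  Push '-' onto operator stack -> op-stack: [-]
  Operand 10 -> output
  Push '*' onto operator stack -> op-stack: [-, *]
  Operand 5 -> output
  End of input: pop '*' to output
  End of input: pop '-' to output
Postfix result: 20 7 + 17 - 10 5 * -

20 7 + 17 - 10 5 * -


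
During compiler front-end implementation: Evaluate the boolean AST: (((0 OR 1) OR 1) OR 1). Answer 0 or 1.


Step 1: Evaluate inner node
  0 OR 1 = 1
Step 2: Evaluate next node
  1 OR 1 = 1
Step 3: Evaluate root node
  1 OR 1 = 1

1


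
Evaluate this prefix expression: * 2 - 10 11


Parsing prefix expression: * 2 - 10 11
Step 1: Innermost operation '- 10 11'
  10 - 11 = -1
Step 2: Outer operation '* 2 [-1]'
  2 * -1 = -2

-2


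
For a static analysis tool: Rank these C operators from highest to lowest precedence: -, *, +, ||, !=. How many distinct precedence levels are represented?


Looking up precedence for each operator:
  - -> precedence 5
  * -> precedence 6
  + -> precedence 5
  || -> precedence 1
  != -> precedence 3
Sorted highest to lowest: *, -, +, !=, ||
Distinct precedence values: [6, 5, 3, 1]
Number of distinct levels: 4

4


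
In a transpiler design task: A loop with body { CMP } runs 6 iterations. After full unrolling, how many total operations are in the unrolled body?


Loop body operations: CMP (1 op per iteration)
Unrolling 6 iterations:
  Iteration 1: CMP (1 ops)
  Iteration 2: CMP (1 ops)
  Iteration 3: CMP (1 ops)
  Iteration 4: CMP (1 ops)
  Iteration 5: CMP (1 ops)
  Iteration 6: CMP (1 ops)
Total: 6 iterations * 1 ops/iter = 6 operations

6


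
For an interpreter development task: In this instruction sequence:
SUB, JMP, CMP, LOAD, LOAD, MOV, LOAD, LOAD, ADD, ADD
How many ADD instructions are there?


Scanning instruction sequence for ADD:
  Position 1: SUB
  Position 2: JMP
  Position 3: CMP
  Position 4: LOAD
  Position 5: LOAD
  Position 6: MOV
  Position 7: LOAD
  Position 8: LOAD
  Position 9: ADD <- MATCH
  Position 10: ADD <- MATCH
Matches at positions: [9, 10]
Total ADD count: 2

2


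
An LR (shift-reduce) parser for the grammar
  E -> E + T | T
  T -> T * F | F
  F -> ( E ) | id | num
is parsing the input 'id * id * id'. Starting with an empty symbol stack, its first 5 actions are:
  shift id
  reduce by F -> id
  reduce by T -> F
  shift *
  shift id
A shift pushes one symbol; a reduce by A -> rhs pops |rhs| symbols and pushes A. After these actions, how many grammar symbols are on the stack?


Tracking the symbol stack through each action:
  Action 1: shift 'id' : push -> stack = [id] (size 1)
  Action 2: reduce by F -> id : pop 1, push F -> stack = [F] (size 1)
  Action 3: reduce by T -> F : pop 1, push T -> stack = [T] (size 1)
  Action 4: shift '*' : push -> stack = [T, *] (size 2)
  Action 5: shift 'id' : push -> stack = [T, *, id] (size 3)
Final stack size: 3

3


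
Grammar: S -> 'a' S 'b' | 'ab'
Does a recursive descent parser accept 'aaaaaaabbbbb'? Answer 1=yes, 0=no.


Grammar accepts strings of the form a^n b^n (n >= 1)
Word: 'aaaaaaabbbbb'
Counting: 7 a's and 5 b's
Check: 7 == 5? No
Mismatch: a-count != b-count
Rejected

0


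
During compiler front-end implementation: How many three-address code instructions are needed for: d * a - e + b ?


Expression: d * a - e + b
Generating three-address code (respecting * over +/- precedence):
  Instruction 1: t1 = d * a
  Instruction 2: t2 = t1 - e
  Instruction 3: t3 = t2 + b
Total instructions: 3

3


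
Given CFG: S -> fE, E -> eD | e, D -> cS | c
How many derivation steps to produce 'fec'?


Grammar: S -> fE, E -> eD | e, D -> cS | c
Deriving 'fec':
Step 1: S -> fE => fE
Step 2: E -> eD => feD
Step 3: D -> c => fec
Total derivation steps: 3

3


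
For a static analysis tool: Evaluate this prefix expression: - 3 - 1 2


Parsing prefix expression: - 3 - 1 2
Step 1: Innermost operation '- 1 2'
  1 - 2 = -1
Step 2: Outer operation '- 3 [-1]'
  3 - -1 = 4

4


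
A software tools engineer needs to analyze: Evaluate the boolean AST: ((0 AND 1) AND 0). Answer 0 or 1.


Step 1: Evaluate inner node
  0 AND 1 = 0
Step 2: Evaluate root node
  0 AND 0 = 0

0


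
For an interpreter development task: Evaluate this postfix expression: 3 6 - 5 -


Processing tokens left to right:
Push 3, Push 6
Pop 3 and 6, compute 3 - 6 = -3, push -3
Push 5
Pop -3 and 5, compute -3 - 5 = -8, push -8
Stack result: -8

-8


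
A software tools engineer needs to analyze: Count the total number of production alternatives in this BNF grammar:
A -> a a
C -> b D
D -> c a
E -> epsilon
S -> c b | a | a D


Counting alternatives per rule:
  A: 1 alternative(s)
  C: 1 alternative(s)
  D: 1 alternative(s)
  E: 1 alternative(s)
  S: 3 alternative(s)
Sum: 1 + 1 + 1 + 1 + 3 = 7

7


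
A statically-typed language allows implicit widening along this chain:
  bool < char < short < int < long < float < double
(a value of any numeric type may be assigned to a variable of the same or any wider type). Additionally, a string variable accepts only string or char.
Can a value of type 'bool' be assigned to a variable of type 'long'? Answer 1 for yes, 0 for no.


Target variable type: long
Source value type: bool
Numeric ranks: bool=0, long=4
Widening allowed iff rank(source) <= rank(target): 0 <= 4? Yes
Result: 1

1


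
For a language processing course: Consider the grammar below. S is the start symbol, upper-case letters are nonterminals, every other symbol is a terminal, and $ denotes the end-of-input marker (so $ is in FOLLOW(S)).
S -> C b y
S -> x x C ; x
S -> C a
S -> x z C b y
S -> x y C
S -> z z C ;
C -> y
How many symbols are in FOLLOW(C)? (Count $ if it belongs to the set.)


S is the start symbol and does not occur in any rule body, so FOLLOW(S) = {$}.
Examining every occurrence of C in a rule body:
  S -> C b y : C is followed by terminal 'b' -> add 'b'
  S -> x x C ; x : C is followed by terminal ';' -> add ';'
  S -> C a : C is followed by terminal 'a' -> add 'a'
  S -> x z C b y : C is followed by terminal 'b' -> add 'b' (already in the set)
  S -> x y C : C is at the right end -> add FOLLOW(S) = {$}
  S -> z z C ; : C is followed by terminal ';' -> add ';' (already in the set)
  C -> y : C does not occur in the body -> contributes nothing
FOLLOW(C) = {;, a, b, $}
Count: 4

4


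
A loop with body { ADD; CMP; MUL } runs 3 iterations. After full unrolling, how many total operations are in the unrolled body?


Loop body operations: ADD, CMP, MUL (3 ops per iteration)
Unrolling 3 iterations:
  Iteration 1: ADD, CMP, MUL (3 ops)
  Iteration 2: ADD, CMP, MUL (3 ops)
  Iteration 3: ADD, CMP, MUL (3 ops)
Total: 3 iterations * 3 ops/iter = 9 operations

9


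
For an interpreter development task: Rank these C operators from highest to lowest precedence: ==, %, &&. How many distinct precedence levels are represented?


Looking up precedence for each operator:
  == -> precedence 3
  % -> precedence 6
  && -> precedence 2
Sorted highest to lowest: %, ==, &&
Distinct precedence values: [6, 3, 2]
Number of distinct levels: 3

3


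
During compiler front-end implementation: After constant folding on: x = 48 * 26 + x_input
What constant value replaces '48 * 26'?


Identifying constant sub-expression:
  Original: x = 48 * 26 + x_input
  48 and 26 are both compile-time constants
  Evaluating: 48 * 26 = 1248
  After folding: x = 1248 + x_input

1248


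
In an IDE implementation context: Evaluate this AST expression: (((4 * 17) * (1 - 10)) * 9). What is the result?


Expression: (((4 * 17) * (1 - 10)) * 9)
Evaluating step by step:
  4 * 17 = 68
  1 - 10 = -9
  68 * -9 = -612
  -612 * 9 = -5508
Result: -5508

-5508


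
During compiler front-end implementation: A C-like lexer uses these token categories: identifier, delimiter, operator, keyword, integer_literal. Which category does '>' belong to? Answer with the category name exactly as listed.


Token: '>'
Checking categories:
  identifier: no
  integer_literal: no
  operator: YES
  keyword: no
  delimiter: no
Category: operator

operator


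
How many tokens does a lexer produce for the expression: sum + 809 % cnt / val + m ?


Scanning 'sum + 809 % cnt / val + m'
Token 1: 'sum' -> identifier
Token 2: '+' -> operator
Token 3: '809' -> integer_literal
Token 4: '%' -> operator
Token 5: 'cnt' -> identifier
Token 6: '/' -> operator
Token 7: 'val' -> identifier
Token 8: '+' -> operator
Token 9: 'm' -> identifier
Total tokens: 9

9


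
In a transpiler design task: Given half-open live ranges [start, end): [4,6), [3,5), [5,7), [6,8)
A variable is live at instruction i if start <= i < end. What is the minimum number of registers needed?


Live ranges:
  Var0: [4, 6)
  Var1: [3, 5)
  Var2: [5, 7)
  Var3: [6, 8)
Sweep-line events (position, delta, active):
  pos=3 start -> active=1
  pos=4 start -> active=2
  pos=5 end -> active=1
  pos=5 start -> active=2
  pos=6 end -> active=1
  pos=6 start -> active=2
  pos=7 end -> active=1
  pos=8 end -> active=0
Maximum simultaneous active: 2
Minimum registers needed: 2

2


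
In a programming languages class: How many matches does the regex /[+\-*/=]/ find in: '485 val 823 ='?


Pattern: /[+\-*/=]/ (operators)
Input: '485 val 823 ='
Scanning for matches:
  Match 1: '='
Total matches: 1

1


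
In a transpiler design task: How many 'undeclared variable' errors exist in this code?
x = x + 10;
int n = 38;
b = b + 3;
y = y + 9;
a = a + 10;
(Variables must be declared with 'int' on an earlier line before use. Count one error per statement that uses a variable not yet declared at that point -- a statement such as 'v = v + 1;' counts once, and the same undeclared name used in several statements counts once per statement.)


Scanning code line by line:
  Line 1: use 'x' -> ERROR (undeclared)
  Line 2: declare 'n' -> declared = ['n']
  Line 3: use 'b' -> ERROR (undeclared)
  Line 4: use 'y' -> ERROR (undeclared)
  Line 5: use 'a' -> ERROR (undeclared)
Total undeclared variable errors: 4

4


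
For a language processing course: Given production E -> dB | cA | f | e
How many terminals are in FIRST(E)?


Production: E -> dB | cA | f | e
Examining each alternative for leading terminals:
  E -> dB : first terminal = 'd'
  E -> cA : first terminal = 'c'
  E -> f : first terminal = 'f'
  E -> e : first terminal = 'e'
FIRST(E) = {c, d, e, f}
Count: 4

4


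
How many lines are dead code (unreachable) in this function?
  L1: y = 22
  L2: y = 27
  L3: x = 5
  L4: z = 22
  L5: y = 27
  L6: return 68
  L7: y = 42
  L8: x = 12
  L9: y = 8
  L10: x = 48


Analyzing control flow:
  L1: reachable (before return)
  L2: reachable (before return)
  L3: reachable (before return)
  L4: reachable (before return)
  L5: reachable (before return)
  L6: reachable (return statement)
  L7: DEAD (after return at L6)
  L8: DEAD (after return at L6)
  L9: DEAD (after return at L6)
  L10: DEAD (after return at L6)
Return at L6, total lines = 10
Dead lines: L7 through L10
Count: 4

4


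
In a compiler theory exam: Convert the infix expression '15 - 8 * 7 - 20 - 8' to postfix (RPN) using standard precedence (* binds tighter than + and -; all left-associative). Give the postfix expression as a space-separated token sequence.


Applying the shunting-yard algorithm:
  Operand 15 -> output
  Push '-' onto operator stack -> op-stack: [-]
  Operand 8 -> output
  Push '*' onto operator stack -> op-stack: [-, *]
  Operand 7 -> output
  See '-' (prec 1); top '*' (prec 2) >= it -> pop '*' to output
  See '-' (prec 1); top '-' (prec 1) >= it -> pop '-' to output
  Push '-' onto operator stack -> op-stack: [-]
  Operand 20 -> output
  See '-' (prec 1); top '-' (prec 1) >= it -> pop '-' to output
  Push '-' onto operator stack -> op-stack: [-]
  Operand 8 -> output
  End of input: pop '-' to output
Postfix result: 15 8 7 * - 20 - 8 -

15 8 7 * - 20 - 8 -


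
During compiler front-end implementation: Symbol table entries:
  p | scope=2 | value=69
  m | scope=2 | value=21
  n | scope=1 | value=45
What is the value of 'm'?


Searching symbol table for 'm':
  p | scope=2 | value=69
  m | scope=2 | value=21 <- MATCH
  n | scope=1 | value=45
Found 'm' at scope 2 with value 21

21


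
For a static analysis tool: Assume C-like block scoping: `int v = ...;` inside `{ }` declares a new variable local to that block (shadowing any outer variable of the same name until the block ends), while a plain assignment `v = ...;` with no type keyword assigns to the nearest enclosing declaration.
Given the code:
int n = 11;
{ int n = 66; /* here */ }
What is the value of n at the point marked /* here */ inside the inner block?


Analyzing scoping rules:
Outer scope: declares n = 11
Inner block: 'int n = 66;' declares a NEW n that shadows the outer one
Inside the block the inner declaration is in scope -> 66
Result: 66

66


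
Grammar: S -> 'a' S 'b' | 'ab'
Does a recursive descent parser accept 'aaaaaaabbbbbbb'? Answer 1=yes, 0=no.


Grammar accepts strings of the form a^n b^n (n >= 1)
Word: 'aaaaaaabbbbbbb'
Counting: 7 a's and 7 b's
Check: 7 == 7? Yes
Derivation (S -> aSb applied 6 time(s), then S -> ab): S => aSb => aaSbb => aaaSbbb => aaaaSbbbb => aaaaaSbbbbb => aaaaaaSbbbbbb => aaaaaaabbbbbbb
Accepted

1


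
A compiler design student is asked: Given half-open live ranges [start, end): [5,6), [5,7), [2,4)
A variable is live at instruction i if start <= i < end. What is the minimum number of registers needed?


Live ranges:
  Var0: [5, 6)
  Var1: [5, 7)
  Var2: [2, 4)
Sweep-line events (position, delta, active):
  pos=2 start -> active=1
  pos=4 end -> active=0
  pos=5 start -> active=1
  pos=5 start -> active=2
  pos=6 end -> active=1
  pos=7 end -> active=0
Maximum simultaneous active: 2
Minimum registers needed: 2

2


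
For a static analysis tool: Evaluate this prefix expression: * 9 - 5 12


Parsing prefix expression: * 9 - 5 12
Step 1: Innermost operation '- 5 12'
  5 - 12 = -7
Step 2: Outer operation '* 9 [-7]'
  9 * -7 = -63

-63


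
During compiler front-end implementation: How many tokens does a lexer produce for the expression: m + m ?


Scanning 'm + m'
Token 1: 'm' -> identifier
Token 2: '+' -> operator
Token 3: 'm' -> identifier
Total tokens: 3

3


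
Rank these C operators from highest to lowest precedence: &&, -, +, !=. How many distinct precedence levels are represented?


Looking up precedence for each operator:
  && -> precedence 2
  - -> precedence 5
  + -> precedence 5
  != -> precedence 3
Sorted highest to lowest: -, +, !=, &&
Distinct precedence values: [5, 3, 2]
Number of distinct levels: 3

3


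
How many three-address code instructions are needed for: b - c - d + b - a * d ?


Expression: b - c - d + b - a * d
Generating three-address code (respecting * over +/- precedence):
  Instruction 1: t1 = a * d
  Instruction 2: t2 = b - c
  Instruction 3: t3 = t2 - d
  Instruction 4: t4 = t3 + b
  Instruction 5: t5 = t4 - t1
Total instructions: 5

5


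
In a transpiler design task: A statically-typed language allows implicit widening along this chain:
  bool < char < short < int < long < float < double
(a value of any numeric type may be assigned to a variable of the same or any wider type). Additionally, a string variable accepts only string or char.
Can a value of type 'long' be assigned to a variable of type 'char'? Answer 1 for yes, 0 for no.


Target variable type: char
Source value type: long
Numeric ranks: long=4, char=1
Widening allowed iff rank(source) <= rank(target): 4 <= 1? No
Result: 0

0


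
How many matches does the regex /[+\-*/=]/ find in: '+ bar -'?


Pattern: /[+\-*/=]/ (operators)
Input: '+ bar -'
Scanning for matches:
  Match 1: '+'
  Match 2: '-'
Total matches: 2

2


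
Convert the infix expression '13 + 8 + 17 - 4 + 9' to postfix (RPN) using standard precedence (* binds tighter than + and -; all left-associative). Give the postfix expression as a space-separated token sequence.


Applying the shunting-yard algorithm:
  Operand 13 -> output
  Push '+' onto operator stack -> op-stack: [+]
  Operand 8 -> output
  See '+' (prec 1); top '+' (prec 1) >= it -> pop '+' to output
  Push '+' onto operator stack -> op-stack: [+]
  Operand 17 -> output
  See '-' (prec 1); top '+' (prec 1) >= it -> pop '+' to output
  Push '-' onto operator stack -> op-stack: [-]
  Operand 4 -> output
  See '+' (prec 1); top '-' (prec 1) >= it -> pop '-' to output
  Push '+' onto operator stack -> op-stack: [+]
  Operand 9 -> output
  End of input: pop '+' to output
Postfix result: 13 8 + 17 + 4 - 9 +

13 8 + 17 + 4 - 9 +


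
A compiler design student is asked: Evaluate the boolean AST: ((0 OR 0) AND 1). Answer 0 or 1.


Step 1: Evaluate inner node
  0 OR 0 = 0
Step 2: Evaluate root node
  0 AND 1 = 0

0


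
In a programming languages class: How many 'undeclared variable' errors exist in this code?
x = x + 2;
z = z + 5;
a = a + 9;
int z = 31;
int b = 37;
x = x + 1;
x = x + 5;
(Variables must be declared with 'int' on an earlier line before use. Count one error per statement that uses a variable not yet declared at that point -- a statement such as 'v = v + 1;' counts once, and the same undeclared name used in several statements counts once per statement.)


Scanning code line by line:
  Line 1: use 'x' -> ERROR (undeclared)
  Line 2: use 'z' -> ERROR (undeclared)
  Line 3: use 'a' -> ERROR (undeclared)
  Line 4: declare 'z' -> declared = ['z']
  Line 5: declare 'b' -> declared = ['b', 'z']
  Line 6: use 'x' -> ERROR (undeclared)
  Line 7: use 'x' -> ERROR (undeclared)
Total undeclared variable errors: 5

5


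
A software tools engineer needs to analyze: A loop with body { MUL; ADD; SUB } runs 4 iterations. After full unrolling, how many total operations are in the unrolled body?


Loop body operations: MUL, ADD, SUB (3 ops per iteration)
Unrolling 4 iterations:
  Iteration 1: MUL, ADD, SUB (3 ops)
  Iteration 2: MUL, ADD, SUB (3 ops)
  Iteration 3: MUL, ADD, SUB (3 ops)
  Iteration 4: MUL, ADD, SUB (3 ops)
Total: 4 iterations * 3 ops/iter = 12 operations

12


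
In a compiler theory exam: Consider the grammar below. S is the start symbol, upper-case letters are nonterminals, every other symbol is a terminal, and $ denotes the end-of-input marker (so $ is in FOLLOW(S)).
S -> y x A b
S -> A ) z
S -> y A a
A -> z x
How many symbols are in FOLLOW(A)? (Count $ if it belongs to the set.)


S is the start symbol and does not occur in any rule body, so FOLLOW(S) = {$}.
Examining every occurrence of A in a rule body:
  S -> y x A b : A is followed by terminal 'b' -> add 'b'
  S -> A ) z : A is followed by terminal ')' -> add ')'
  S -> y A a : A is followed by terminal 'a' -> add 'a'
  A -> z x : A does not occur in the body -> contributes nothing
FOLLOW(A) = {), a, b}
Count: 3

3


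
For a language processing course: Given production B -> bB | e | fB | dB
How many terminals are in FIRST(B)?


Production: B -> bB | e | fB | dB
Examining each alternative for leading terminals:
  B -> bB : first terminal = 'b'
  B -> e : first terminal = 'e'
  B -> fB : first terminal = 'f'
  B -> dB : first terminal = 'd'
FIRST(B) = {b, d, e, f}
Count: 4

4


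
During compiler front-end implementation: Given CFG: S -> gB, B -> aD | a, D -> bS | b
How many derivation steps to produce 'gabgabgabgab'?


Grammar: S -> gB, B -> aD | a, D -> bS | b
Deriving 'gabgabgabgab':
Step 1: S -> gB => gB
Step 2: B -> aD => gaD
Step 3: D -> bS => gabS
Step 4: S -> gB => gabgB
Step 5: B -> aD => gabgaD
Step 6: D -> bS => gabgabS
Step 7: S -> gB => gabgabgB
Step 8: B -> aD => gabgabgaD
Step 9: D -> bS => gabgabgabS
Step 10: S -> gB => gabgabgabgB
Step 11: B -> aD => gabgabgabgaD
Step 12: D -> b => gabgabgabgab
Total derivation steps: 12

12


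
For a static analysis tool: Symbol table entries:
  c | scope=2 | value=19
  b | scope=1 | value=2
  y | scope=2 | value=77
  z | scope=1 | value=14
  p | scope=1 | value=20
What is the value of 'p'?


Searching symbol table for 'p':
  c | scope=2 | value=19
  b | scope=1 | value=2
  y | scope=2 | value=77
  z | scope=1 | value=14
  p | scope=1 | value=20 <- MATCH
Found 'p' at scope 1 with value 20

20


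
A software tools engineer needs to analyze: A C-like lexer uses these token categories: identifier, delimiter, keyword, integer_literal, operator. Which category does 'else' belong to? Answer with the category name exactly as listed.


Token: 'else'
Checking categories:
  identifier: no
  integer_literal: no
  operator: no
  keyword: YES
  delimiter: no
Category: keyword

keyword


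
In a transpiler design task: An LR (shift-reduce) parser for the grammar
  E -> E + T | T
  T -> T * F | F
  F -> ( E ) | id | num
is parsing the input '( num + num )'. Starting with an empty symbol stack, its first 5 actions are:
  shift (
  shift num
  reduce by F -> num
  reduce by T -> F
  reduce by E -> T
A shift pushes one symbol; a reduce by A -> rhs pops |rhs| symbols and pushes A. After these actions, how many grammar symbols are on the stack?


Tracking the symbol stack through each action:
  Action 1: shift '(' : push -> stack = [(] (size 1)
  Action 2: shift 'num' : push -> stack = [(, num] (size 2)
  Action 3: reduce by F -> num : pop 1, push F -> stack = [(, F] (size 2)
  Action 4: reduce by T -> F : pop 1, push T -> stack = [(, T] (size 2)
  Action 5: reduce by E -> T : pop 1, push E -> stack = [(, E] (size 2)
Final stack size: 2

2
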